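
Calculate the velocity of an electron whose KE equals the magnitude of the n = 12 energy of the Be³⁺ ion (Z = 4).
7.2923e+05 m/s (or 0.243% of c)

The binding energy at n = 12 for Be³⁺ is:
E_12 = -13.6057 × 4²/12² = -1.5117444 eV
|E_12| = 1.5117444 eV

Convert to Joules:
KE = 1.5117444 eV × (1.602177 × 10⁻¹⁹ J/eV) = 2.422082e-19 J

Using KE = ½mv²:
v = √(2·KE/m_e)
v = √(2 × 2.422082e-19 J / 9.10938 × 10⁻³¹ kg)
v = 7.2923e+05 m/s

This is approximately 0.243% the speed of light.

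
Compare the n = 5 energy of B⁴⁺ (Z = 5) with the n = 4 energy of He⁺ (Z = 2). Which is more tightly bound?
B⁴⁺ at n = 5 (E = -13.60570 eV)

Using E_n = -13.6057 Z² / n² eV:

B⁴⁺ (Z = 5) at n = 5:
E = -13.6057 × 5² / 5² = -13.6057 × 25 / 25 = -13.60570000 eV

He⁺ (Z = 2) at n = 4:
E = -13.6057 × 2² / 4² = -13.6057 × 4 / 16 = -3.40142500 eV

Since -13.60570000 eV < -3.40142500 eV,
B⁴⁺ at n = 5 is more tightly bound (requires more energy to ionize).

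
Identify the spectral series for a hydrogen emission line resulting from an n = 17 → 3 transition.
Paschen series

The spectral series in hydrogen are named based on the final (lower) energy level:
- Lyman series: n_final = 1 (ultraviolet)
- Balmer series: n_final = 2 (visible/near-UV)
- Paschen series: n_final = 3 (infrared)
- Brackett series: n_final = 4 (infrared)
- Pfund series: n_final = 5 (far infrared)

Since this transition ends at n = 3, it belongs to the Paschen series.

For reference, this 17 → 3 line has photon energy
ΔE = 13.6057 eV × (1/3² - 1/17²) = 1.46466590 eV,
corresponding to wavelength λ = hc/ΔE = 1239.84 eV·nm / 1.46466590 eV = 846.5002 nm in the infrared region.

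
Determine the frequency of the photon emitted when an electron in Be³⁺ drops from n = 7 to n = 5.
1.031e+15 Hz

First, find the transition energy:
E_7 = -13.6057 × 4² / 7² = -4.442678 eV
E_5 = -13.6057 × 4² / 5² = -8.707648 eV
|ΔE| = |E_5 - E_7| = 4.264970 eV

Convert to Joules: E = 4.264970 eV × (1.602177 × 10⁻¹⁹ J/eV) = 6.83324e-19 J

Using E = hf:
f = E/h = 6.83324e-19 J / (6.62607 × 10⁻³⁴ J·s)
f = 1.031e+15 Hz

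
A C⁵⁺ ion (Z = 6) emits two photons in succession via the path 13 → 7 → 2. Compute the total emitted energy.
119.553 eV

The energy levels of C⁵⁺ are E_n = -13.6057 × 6² / n² eV.

First transition (13 → 7):
ΔE₁ = |E_7 - E_13|
ΔE₁ = |-9.996024490 - (-2.898255621)| = 7.097769 eV

Second transition (7 → 2):
ΔE₂ = |E_2 - E_7|
ΔE₂ = |-122.451300000 - (-9.996024490)| = 112.455276 eV

Total energy released:
E_total = ΔE₁ + ΔE₂ = 7.097769 + 112.455276 = 119.553 eV

Note: This equals the direct transition 13 → 2: 119.553 eV ✓
Energy is conserved regardless of the path taken.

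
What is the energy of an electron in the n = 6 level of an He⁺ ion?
-1.51174 eV

For hydrogen-like ions, the energy levels scale with Z²:
E_n = -13.6057 Z² / n² eV

For He⁺ (Z = 2) at n = 6:
E_6 = -13.6057 × 2² / 6²
E_6 = -13.6057 × 4 / 36
E_6 = -54.4228 / 36
E_6 = -1.51174 eV

The energy is 4 times more negative than hydrogen at the same n due to the stronger nuclear charge.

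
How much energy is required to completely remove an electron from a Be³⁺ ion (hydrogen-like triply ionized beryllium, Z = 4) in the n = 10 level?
2.17691 eV

The ionization energy is the energy needed to remove the electron completely (n → ∞).

For a hydrogen-like ion with Z = 4, E_n = -13.6057 Z² / n² eV.

At n = 10: E_10 = -13.6057 × 4² / 10² = -2.17691200 eV
At n = ∞: E_∞ = 0 eV

Ionization energy = E_∞ - E_10 = 0 - (-2.17691200) = 2.17691200 eV
Ionization energy ≈ 2.17691 eV

This is also called the binding energy of the electron in state n = 10.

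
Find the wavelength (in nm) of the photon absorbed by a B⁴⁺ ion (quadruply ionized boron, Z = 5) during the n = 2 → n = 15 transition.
14.844138 nm

First, find the transition energy using E_n = -13.6057 Z² / n² eV:
E_2 = -13.6057 × 5² / 2² = -85.03562500 eV
E_15 = -13.6057 × 5² / 15² = -1.51174444 eV

Photon energy: |ΔE| = |E_15 - E_2| = 83.52388056 eV

Convert to wavelength using E = hc/λ with hc = 1239.84 eV·nm:
λ = hc/E = 1239.84 eV·nm / 83.52388056 eV
λ = 14.844138 nm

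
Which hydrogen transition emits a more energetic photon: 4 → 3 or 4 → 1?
4 → 1

Calculate the energy for each transition:

Transition 4 → 3:
ΔE₁ = |E_3 - E_4| = |-13.6057/3² - (-13.6057/4²)|
ΔE₁ = |-1.511744444444 - (-0.850356250000)| = 0.661388194 eV

Transition 4 → 1:
ΔE₂ = |E_1 - E_4| = |-13.6057/1² - (-13.6057/4²)|
ΔE₂ = |-13.605700000000 - (-0.850356250000)| = 12.755343750 eV

Since 12.755343750 eV > 0.661388194 eV, the transition 4 → 1 emits the more energetic photon.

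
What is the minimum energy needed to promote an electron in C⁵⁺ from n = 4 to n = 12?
27.21 eV

The energy levels of a hydrogen-like atom are E_n = -13.6057 Z² eV / n².

Energy at n = 4: E_4 = -13.6057 × 6² / 4² = -30.61283 eV
Energy at n = 12: E_12 = -13.6057 × 6² / 12² = -3.40143 eV

The excitation energy is the difference:
ΔE = E_12 - E_4
ΔE = -3.40143 - (-30.61283)
ΔE = 27.21 eV

Since this is positive, energy must be absorbed (photon absorption).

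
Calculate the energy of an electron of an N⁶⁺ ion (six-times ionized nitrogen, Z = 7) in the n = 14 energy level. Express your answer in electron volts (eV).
-3.40 eV

The energy levels of a hydrogen-like atom are given by:
E_n = -13.6057 Z² / n² eV  (with Z = 7 for N⁶⁺)

For n = 14:
E_14 = -13.6057 × 7² / 14²
E_14 = -13.6057 × 49 / 196
E_14 = -3.40 eV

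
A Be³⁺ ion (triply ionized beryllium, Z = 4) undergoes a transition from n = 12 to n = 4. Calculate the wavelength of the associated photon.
102.52 nm

First, find the transition energy using E_n = -13.6057 Z² / n² eV:
E_12 = -13.6057 × 4² / 12² = -1.51174 eV
E_4 = -13.6057 × 4² / 4² = -13.60570 eV

Photon energy: |ΔE| = |E_4 - E_12| = 12.09396 eV

Convert to wavelength using E = hc/λ with hc = 1239.84 eV·nm:
λ = hc/E = 1239.84 eV·nm / 12.09396 eV
λ = 102.52 nm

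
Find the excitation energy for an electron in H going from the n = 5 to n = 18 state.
0.50 eV

The energy levels of a hydrogen-like atom are E_n = -13.6057 eV / n².

Energy at n = 5: E_5 = -13.6057 / 5² = -0.54423 eV
Energy at n = 18: E_18 = -13.6057 / 18² = -0.04199 eV

The excitation energy is the difference:
ΔE = E_18 - E_5
ΔE = -0.04199 - (-0.54423)
ΔE = 0.50 eV

Since this is positive, energy must be absorbed (photon absorption).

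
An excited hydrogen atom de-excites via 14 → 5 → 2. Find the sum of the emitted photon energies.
3.332 eV

The energy levels of hydrogen are E_n = -13.6057 / n² eV.

First transition (14 → 5):
ΔE₁ = |E_5 - E_14|
ΔE₁ = |-0.544228000 - (-0.069416837)| = 0.474811 eV

Second transition (5 → 2):
ΔE₂ = |E_2 - E_5|
ΔE₂ = |-3.401425000 - (-0.544228000)| = 2.857197 eV

Total energy released:
E_total = ΔE₁ + ΔE₂ = 0.474811 + 2.857197 = 3.332 eV

Note: This equals the direct transition 14 → 2: 3.332 eV ✓
Energy is conserved regardless of the path taken.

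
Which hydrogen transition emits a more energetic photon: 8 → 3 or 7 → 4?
8 → 3

Calculate the energy for each transition:

Transition 8 → 3:
ΔE₁ = |E_3 - E_8| = |-13.6057/3² - (-13.6057/8²)|
ΔE₁ = |-1.511744444 - (-0.212589063)| = 1.299155 eV

Transition 7 → 4:
ΔE₂ = |E_4 - E_7| = |-13.6057/4² - (-13.6057/7²)|
ΔE₂ = |-0.850356250 - (-0.277667347)| = 0.572689 eV

Since 1.299155 eV > 0.572689 eV, the transition 8 → 3 emits the more energetic photon.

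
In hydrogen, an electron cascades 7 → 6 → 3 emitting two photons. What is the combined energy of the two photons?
1.234077 eV

The energy levels of hydrogen are E_n = -13.6057 / n² eV.

First transition (7 → 6):
ΔE₁ = |E_6 - E_7|
ΔE₁ = |-0.377936111111 - (-0.277667346939)| = 0.100268764 eV

Second transition (6 → 3):
ΔE₂ = |E_3 - E_6|
ΔE₂ = |-1.511744444444 - (-0.377936111111)| = 1.133808333 eV

Total energy released:
E_total = ΔE₁ + ΔE₂ = 0.100268764 + 1.133808333 = 1.234077 eV

Note: This equals the direct transition 7 → 3: 1.234077 eV ✓
Energy is conserved regardless of the path taken.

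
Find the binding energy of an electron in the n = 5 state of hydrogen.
0.5442 eV

The ionization energy is the energy needed to remove the electron completely (n → ∞).

For hydrogen, E_n = -13.6057 eV / n².

At n = 5: E_5 = -13.6057 / 5² = -0.5442280 eV
At n = ∞: E_∞ = 0 eV

Ionization energy = E_∞ - E_5 = 0 - (-0.5442280) = 0.5442280 eV
Ionization energy ≈ 0.5442 eV

This is also called the binding energy of the electron in state n = 5.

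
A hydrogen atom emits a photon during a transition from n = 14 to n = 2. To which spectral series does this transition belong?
Balmer series

The spectral series in hydrogen are named based on the final (lower) energy level:
- Lyman series: n_final = 1 (ultraviolet)
- Balmer series: n_final = 2 (visible/near-UV)
- Paschen series: n_final = 3 (infrared)
- Brackett series: n_final = 4 (infrared)
- Pfund series: n_final = 5 (far infrared)

Since this transition ends at n = 2, it belongs to the Balmer series.

For reference, this 14 → 2 line has photon energy
ΔE = 13.6057 eV × (1/2² - 1/14²) = 3.332008163 eV,
corresponding to wavelength λ = hc/ΔE = 1239.84 eV·nm / 3.332008163 eV = 372.09993 nm in the visible/near-UV region.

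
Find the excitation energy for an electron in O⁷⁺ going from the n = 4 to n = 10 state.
45.72 eV

The energy levels of a hydrogen-like atom are E_n = -13.6057 Z² eV / n².

Energy at n = 4: E_4 = -13.6057 × 8² / 4² = -54.42280 eV
Energy at n = 10: E_10 = -13.6057 × 8² / 10² = -8.70765 eV

The excitation energy is the difference:
ΔE = E_10 - E_4
ΔE = -8.70765 - (-54.42280)
ΔE = 45.72 eV

Since this is positive, energy must be absorbed (photon absorption).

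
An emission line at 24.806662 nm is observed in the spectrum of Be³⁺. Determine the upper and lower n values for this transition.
n = 7 → n = 2

First, find the photon energy from the wavelength (hc = 1239.84 eV·nm):
E = hc/λ = 1239.84 eV·nm / 24.806662 nm = 49.980122 eV

The energy levels of Be³⁺ satisfy E_n = -13.6057 × 4² / n² eV, so an emission n_i → n_f releases
ΔE = 13.6057 × 4² × (1/n_f² − 1/n_i²) eV.

Setting ΔE equal to the photon energy:
1/n_f² − 1/n_i² = 49.980122 / (13.6057 × 4²) = 0.22959183

Since 1/n_i² must be positive, we need 1/n_f² > 0.22959183, i.e. n_f ≤ 2. For each allowed n_f, solve n_i = (1/n_f² − 0.22959183)^(−1/2) and check whether it is a whole number:
  n_f = 1: 1/n_i² = 1.00000000 − 0.22959183 = 0.77040817 → n_i = 1.139  (not an integer) ✗
  n_f = 2: 1/n_i² = 0.25000000 − 0.22959183 = 0.02040817 → n_i = 7.000  → integer, n_i = 7 ✓

Only n_f = 2 gives an integer upper level, n_i = 7.

The transition is from n = 7 to n = 2 (emission).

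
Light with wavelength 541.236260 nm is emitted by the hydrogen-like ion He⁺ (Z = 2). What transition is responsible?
n = 7 → n = 4

First, find the photon energy from the wavelength (hc = 1239.84 eV·nm):
E = hc/λ = 1239.84 eV·nm / 541.236260 nm = 2.2907556 eV

The energy levels of He⁺ satisfy E_n = -13.6057 × 2² / n² eV, so an emission n_i → n_f releases
ΔE = 13.6057 × 2² × (1/n_f² − 1/n_i²) eV.

Setting ΔE equal to the photon energy:
1/n_f² − 1/n_i² = 2.2907556 / (13.6057 × 2²) = 0.042091837

Since 1/n_i² must be positive, we need 1/n_f² > 0.042091837, i.e. n_f ≤ 4. For each allowed n_f, solve n_i = (1/n_f² − 0.042091837)^(−1/2) and check whether it is a whole number:
  n_f = 1: 1/n_i² = 1.000000000 − 0.042091837 = 0.957908163 → n_i = 1.022  (not an integer) ✗
  n_f = 2: 1/n_i² = 0.250000000 − 0.042091837 = 0.207908163 → n_i = 2.193  (not an integer) ✗
  n_f = 3: 1/n_i² = 0.111111111 − 0.042091837 = 0.069019274 → n_i = 3.806  (not an integer) ✗
  n_f = 4: 1/n_i² = 0.062500000 − 0.042091837 = 0.020408163 → n_i = 7.000  → integer, n_i = 7 ✓

Only n_f = 4 gives an integer upper level, n_i = 7.

The transition is from n = 7 to n = 4 (emission).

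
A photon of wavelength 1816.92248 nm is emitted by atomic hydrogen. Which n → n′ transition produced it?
n = 9 → n = 4

First, find the photon energy from the wavelength (hc = 1239.84 eV·nm):
E = hc/λ = 1239.84 eV·nm / 1816.92248 nm = 0.68238464 eV

The energy levels of hydrogen satisfy E_n = -13.6057 / n² eV, so an emission n_i → n_f releases
ΔE = 13.6057 × (1/n_f² − 1/n_i²) eV.

Setting ΔE equal to the photon energy:
1/n_f² − 1/n_i² = 0.68238464 / 13.6057 = 0.050154321

Since 1/n_i² must be positive, we need 1/n_f² > 0.050154321, i.e. n_f ≤ 4. For each allowed n_f, solve n_i = (1/n_f² − 0.050154321)^(−1/2) and check whether it is a whole number:
  n_f = 1: 1/n_i² = 1.000000000 − 0.050154321 = 0.949845679 → n_i = 1.026  (not an integer) ✗
  n_f = 2: 1/n_i² = 0.250000000 − 0.050154321 = 0.199845679 → n_i = 2.237  (not an integer) ✗
  n_f = 3: 1/n_i² = 0.111111111 − 0.050154321 = 0.060956790 → n_i = 4.050  (not an integer) ✗
  n_f = 4: 1/n_i² = 0.062500000 − 0.050154321 = 0.012345679 → n_i = 9.000  → integer, n_i = 9 ✓

Only n_f = 4 gives an integer upper level, n_i = 9.

The transition is from n = 9 to n = 4 (emission).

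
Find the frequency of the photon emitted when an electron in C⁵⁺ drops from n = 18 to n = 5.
4.3718e+15 Hz

First, find the transition energy:
E_18 = -13.6057 × 6² / 18² = -1.511744 eV
E_5 = -13.6057 × 6² / 5² = -19.592208 eV
|ΔE| = |E_5 - E_18| = 18.080464 eV

Convert to Joules: E = 18.080464 eV × (1.602177 × 10⁻¹⁹ J/eV) = 2.896810e-18 J

Using E = hf:
f = E/h = 2.896810e-18 J / (6.62607 × 10⁻³⁴ J·s)
f = 4.3718e+15 Hz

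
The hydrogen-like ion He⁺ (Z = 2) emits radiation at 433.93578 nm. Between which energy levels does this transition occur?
n = 10 → n = 4

First, find the photon energy from the wavelength (hc = 1239.84 eV·nm):
E = hc/λ = 1239.84 eV·nm / 433.93578 nm = 2.8571970 eV

The energy levels of He⁺ satisfy E_n = -13.6057 × 2² / n² eV, so an emission n_i → n_f releases
ΔE = 13.6057 × 2² × (1/n_f² − 1/n_i²) eV.

Setting ΔE equal to the photon energy:
1/n_f² − 1/n_i² = 2.8571970 / (13.6057 × 2²) = 0.052500000

Since 1/n_i² must be positive, we need 1/n_f² > 0.052500000, i.e. n_f ≤ 4. For each allowed n_f, solve n_i = (1/n_f² − 0.052500000)^(−1/2) and check whether it is a whole number:
  n_f = 1: 1/n_i² = 1.000000000 − 0.052500000 = 0.947500000 → n_i = 1.027  (not an integer) ✗
  n_f = 2: 1/n_i² = 0.250000000 − 0.052500000 = 0.197500000 → n_i = 2.250  (not an integer) ✗
  n_f = 3: 1/n_i² = 0.111111111 − 0.052500000 = 0.058611111 → n_i = 4.131  (not an integer) ✗
  n_f = 4: 1/n_i² = 0.062500000 − 0.052500000 = 0.010000000 → n_i = 10.000  → integer, n_i = 10 ✓

Only n_f = 4 gives an integer upper level, n_i = 10.

The transition is from n = 10 to n = 4 (emission).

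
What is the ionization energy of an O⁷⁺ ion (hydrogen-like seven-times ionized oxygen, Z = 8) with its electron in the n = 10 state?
8.7076 eV

The ionization energy is the energy needed to remove the electron completely (n → ∞).

For a hydrogen-like ion with Z = 8, E_n = -13.6057 Z² / n² eV.

At n = 10: E_10 = -13.6057 × 8² / 10² = -8.7076480 eV
At n = ∞: E_∞ = 0 eV

Ionization energy = E_∞ - E_10 = 0 - (-8.7076480) = 8.7076480 eV
Ionization energy ≈ 8.7076 eV

This is also called the binding energy of the electron in state n = 10.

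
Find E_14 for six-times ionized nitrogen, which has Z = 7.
-3.401425 eV

For hydrogen-like ions, the energy levels scale with Z²:
E_n = -13.6057 Z² / n² eV

For N⁶⁺ (Z = 7) at n = 14:
E_14 = -13.6057 × 7² / 14²
E_14 = -13.6057 × 49 / 196
E_14 = -666.6793 / 196
E_14 = -3.401425 eV

The energy is 49 times more negative than hydrogen at the same n due to the stronger nuclear charge.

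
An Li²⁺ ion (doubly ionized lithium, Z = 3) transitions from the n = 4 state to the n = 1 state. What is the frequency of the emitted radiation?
2.78e+16 Hz

First, find the transition energy:
E_4 = -13.6057 × 3² / 4² = -7.65320625 eV
E_1 = -13.6057 × 3² / 1² = -122.45130000 eV
|ΔE| = |E_1 - E_4| = 114.79809375 eV

Convert to Joules: E = 114.79809375 eV × (1.602177 × 10⁻¹⁹ J/eV) = 1.8393e-17 J

Using E = hf:
f = E/h = 1.8393e-17 J / (6.62607 × 10⁻³⁴ J·s)
f = 2.78e+16 Hz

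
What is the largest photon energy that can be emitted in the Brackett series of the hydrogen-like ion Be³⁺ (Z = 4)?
13.61 eV

The series limit corresponds to the transition from n = ∞ to n = 4.
This is the highest energy (shortest wavelength) transition in the Brackett series.

E_∞ = 0 eV
E_4 = -13.6057 × 4² / 4² = -13.61 eV

Energy at series limit:
ΔE = E_∞ - E_4 = 0 - (-13.61) = 13.61 eV

This energy equals the ionization energy from the n = 4 state of Be³⁺.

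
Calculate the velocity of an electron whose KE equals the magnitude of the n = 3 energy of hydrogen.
7.292e+05 m/s (or 0.24325% of c)

The binding energy at n = 3 for hydrogen is:
E_3 = -13.6057/3² = -1.5117444 eV
|E_3| = 1.5117444 eV

Convert to Joules:
KE = 1.5117444 eV × (1.602177 × 10⁻¹⁹ J/eV) = 2.42208e-19 J

Using KE = ½mv²:
v = √(2·KE/m_e)
v = √(2 × 2.42208e-19 J / 9.10938 × 10⁻³¹ kg)
v = 7.292e+05 m/s

This is approximately 0.24325% the speed of light.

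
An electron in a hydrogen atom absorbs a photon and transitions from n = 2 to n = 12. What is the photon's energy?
3.30694 eV

The energy levels of a hydrogen-like atom are E_n = -13.6057 eV / n².

Energy at n = 2: E_2 = -13.6057 / 2² = -3.40142500 eV
Energy at n = 12: E_12 = -13.6057 / 12² = -0.09448403 eV

The excitation energy is the difference:
ΔE = E_12 - E_2
ΔE = -0.09448403 - (-3.40142500)
ΔE = 3.30694 eV

Since this is positive, energy must be absorbed (photon absorption).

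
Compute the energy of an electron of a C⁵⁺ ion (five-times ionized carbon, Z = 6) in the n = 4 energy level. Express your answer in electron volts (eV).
-30.61283 eV

The energy levels of a hydrogen-like atom are given by:
E_n = -13.6057 Z² / n² eV  (with Z = 6 for C⁵⁺)

For n = 4:
E_4 = -13.6057 × 6² / 4²
E_4 = -13.6057 × 36 / 16
E_4 = -30.61283 eV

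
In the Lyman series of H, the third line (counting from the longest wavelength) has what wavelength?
97.202 nm

The lines of a series are numbered from the longest wavelength (smallest ΔE) outward; the third line is the transition from n = n_f + 3 to n_f.
The Lyman series has all transitions ending at n_f = 1.

For H, the third line (γ-line) is the jump from n = 4 to n = 1:
E_4 = -13.6057 / 4² = -0.85036 eV
E_1 = -13.6057 / 1² = -13.60570 eV
ΔE = E_4 - E_1 = 12.75534 eV

λ = hc/E = 1239.84 eV·nm / 12.75534 eV
λ = 97.202 nm

This is the γ-line of the Lyman series in H.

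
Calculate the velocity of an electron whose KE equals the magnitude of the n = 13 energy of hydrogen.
1.6828e+05 m/s (or 0.0561% of c)

The binding energy at n = 13 for hydrogen is:
E_13 = -13.6057/13² = -0.080507101 eV
|E_13| = 0.080507101 eV

Convert to Joules:
KE = 0.080507101 eV × (1.602177 × 10⁻¹⁹ J/eV) = 1.289866e-20 J

Using KE = ½mv²:
v = √(2·KE/m_e)
v = √(2 × 1.289866e-20 J / 9.10938 × 10⁻³¹ kg)
v = 1.6828e+05 m/s

This is approximately 0.0561% the speed of light.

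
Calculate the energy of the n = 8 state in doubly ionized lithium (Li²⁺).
-1.91 eV

For hydrogen-like ions, the energy levels scale with Z²:
E_n = -13.6057 Z² / n² eV

For Li²⁺ (Z = 3) at n = 8:
E_8 = -13.6057 × 3² / 8²
E_8 = -13.6057 × 9 / 64
E_8 = -122.4513 / 64
E_8 = -1.91 eV

The energy is 9 times more negative than hydrogen at the same n due to the stronger nuclear charge.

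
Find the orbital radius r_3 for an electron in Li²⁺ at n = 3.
0.1588 nm (or 1.5875 Å)

The Bohr radius formula is:
r_n = n² a₀ / Z

where a₀ = 0.0529177 nm is the Bohr radius.

For Li²⁺ (Z = 3) at n = 3:
r_3 = 3² × 0.0529177 nm / 3
r_3 = 9 × 0.0529177 nm / 3
r_3 = 0.47626 nm / 3
r_3 = 0.1588 nm

The electron orbits at approximately 0.1588 nm from the nucleus.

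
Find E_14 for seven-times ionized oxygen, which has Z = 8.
-4.442678 eV

For hydrogen-like ions, the energy levels scale with Z²:
E_n = -13.6057 Z² / n² eV

For O⁷⁺ (Z = 8) at n = 14:
E_14 = -13.6057 × 8² / 14²
E_14 = -13.6057 × 64 / 196
E_14 = -870.7648 / 196
E_14 = -4.442678 eV

The energy is 64 times more negative than hydrogen at the same n due to the stronger nuclear charge.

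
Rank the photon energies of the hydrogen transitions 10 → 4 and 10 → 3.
10 → 3

Calculate the energy for each transition:

Transition 10 → 4:
ΔE₁ = |E_4 - E_10| = |-13.6057/4² - (-13.6057/10²)|
ΔE₁ = |-0.85035625 - (-0.13605700)| = 0.71430 eV

Transition 10 → 3:
ΔE₂ = |E_3 - E_10| = |-13.6057/3² - (-13.6057/10²)|
ΔE₂ = |-1.51174444 - (-0.13605700)| = 1.37569 eV

Since 1.37569 eV > 0.71430 eV, the transition 10 → 3 emits the more energetic photon.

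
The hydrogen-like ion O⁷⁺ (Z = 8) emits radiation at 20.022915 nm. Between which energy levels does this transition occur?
n = 5 → n = 3

First, find the photon energy from the wavelength (hc = 1239.84 eV·nm):
E = hc/λ = 1239.84 eV·nm / 20.022915 nm = 61.921054 eV

The energy levels of O⁷⁺ satisfy E_n = -13.6057 × 8² / n² eV, so an emission n_i → n_f releases
ΔE = 13.6057 × 8² × (1/n_f² − 1/n_i²) eV.

Setting ΔE equal to the photon energy:
1/n_f² − 1/n_i² = 61.921054 / (13.6057 × 8²) = 0.071111113

Since 1/n_i² must be positive, we need 1/n_f² > 0.071111113, i.e. n_f ≤ 3. For each allowed n_f, solve n_i = (1/n_f² − 0.071111113)^(−1/2) and check whether it is a whole number:
  n_f = 1: 1/n_i² = 1.000000000 − 0.071111113 = 0.928888887 → n_i = 1.038  (not an integer) ✗
  n_f = 2: 1/n_i² = 0.250000000 − 0.071111113 = 0.178888887 → n_i = 2.364  (not an integer) ✗
  n_f = 3: 1/n_i² = 0.111111111 − 0.071111113 = 0.039999998 → n_i = 5.000  → integer, n_i = 5 ✓

Only n_f = 3 gives an integer upper level, n_i = 5.

The transition is from n = 5 to n = 3 (emission).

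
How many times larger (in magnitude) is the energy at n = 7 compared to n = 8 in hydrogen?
1.306122

Using E_n = -13.6057 Z² / n² eV with Z = 1:

E_7 = -13.6057 / 7² = -13.6057 / 49 = -0.277667346939 eV
E_8 = -13.6057 / 8² = -13.6057 / 64 = -0.212589062500 eV

The ratio is:
E_7/E_8 = (-0.277667346939) / (-0.212589062500)
E_7/E_8 = (-13.6057/49) / (-13.6057/64)
E_7/E_8 = 64/49
E_7/E_8 = 1.306122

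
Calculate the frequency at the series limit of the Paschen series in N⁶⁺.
1.79114e+16 Hz

The series limit corresponds to the transition from n = ∞ to n = 3.
This is the highest energy (shortest wavelength) transition in the Paschen series.

E_∞ = 0 eV
E_3 = -13.6057 × 7² / 3² = -74.0754778 eV

Energy at series limit:
ΔE = E_∞ - E_3 = 0 - (-74.0754778) = 74.0754778 eV
E = 74.0754778 eV × (1.602177 × 10⁻¹⁹ J/eV) = 1.1868203e-17 J
f = E/h = 1.1868203e-17 J / (6.62607 × 10⁻³⁴ J·s) = 1.79114e+16 Hz

This energy equals the ionization energy from the n = 3 state of N⁶⁺.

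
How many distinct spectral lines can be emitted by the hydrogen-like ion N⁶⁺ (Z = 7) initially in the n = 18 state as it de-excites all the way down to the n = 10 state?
36

The electron can occupy levels n = 10, 11, ..., 18 during de-excitation — that is m = 18 - 10 + 1 = 9 distinct levels.

The number of distinct spectral lines equals the number of ways to choose 2 of these m levels (each pair gives one possible emission transition):

Number of lines = m(m-1)/2 = 9×8/2 = 36

These correspond to all possible transitions between the 9 levels:
18 → 17, 18 → 16, 18 → 15, 18 → 14, 18 → 13, 18 → 12, 18 → 11, 18 → 10...

Each transition produces a photon with a unique energy (and thus wavelength). This count does not depend on Z.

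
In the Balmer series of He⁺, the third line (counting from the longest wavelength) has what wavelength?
108.483944 nm

The lines of a series are numbered from the longest wavelength (smallest ΔE) outward; the third line is the transition from n = n_f + 3 to n_f.
The Balmer series has all transitions ending at n_f = 2.

For He⁺ (Z = 2), the third line (γ-line) is the jump from n = 5 to n = 2:
E_5 = -13.6057 × 2² / 5² = -2.176912000 eV
E_2 = -13.6057 × 2² / 2² = -13.605700000 eV
ΔE = E_5 - E_2 = 11.428788000 eV

λ = hc/E = 1239.84 eV·nm / 11.428788000 eV
λ = 108.483944 nm

This is the γ-line of the Balmer series in He⁺.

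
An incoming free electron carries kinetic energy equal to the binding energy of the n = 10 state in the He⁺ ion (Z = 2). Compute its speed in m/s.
4.3754e+05 m/s (or 0.14595% of c)

The binding energy at n = 10 for He⁺ is:
E_10 = -13.6057 × 2²/10² = -0.54422800 eV
|E_10| = 0.54422800 eV

Convert to Joules:
KE = 0.54422800 eV × (1.602177 × 10⁻¹⁹ J/eV) = 8.719496e-20 J

Using KE = ½mv²:
v = √(2·KE/m_e)
v = √(2 × 8.719496e-20 J / 9.10938 × 10⁻³¹ kg)
v = 4.3754e+05 m/s

This is approximately 0.14595% the speed of light.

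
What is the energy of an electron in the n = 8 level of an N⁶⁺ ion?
-10.417 eV

For hydrogen-like ions, the energy levels scale with Z²:
E_n = -13.6057 Z² / n² eV

For N⁶⁺ (Z = 7) at n = 8:
E_8 = -13.6057 × 7² / 8²
E_8 = -13.6057 × 49 / 64
E_8 = -666.6793 / 64
E_8 = -10.417 eV

The energy is 49 times more negative than hydrogen at the same n due to the stronger nuclear charge.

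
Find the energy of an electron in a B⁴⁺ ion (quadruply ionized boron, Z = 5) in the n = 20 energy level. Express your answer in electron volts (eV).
-0.85036 eV

The energy levels of a hydrogen-like atom are given by:
E_n = -13.6057 Z² / n² eV  (with Z = 5 for B⁴⁺)

For n = 20:
E_20 = -13.6057 × 5² / 20²
E_20 = -13.6057 × 25 / 400
E_20 = -0.85036 eV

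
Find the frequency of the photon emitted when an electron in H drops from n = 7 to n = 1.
3.223e+15 Hz

First, find the transition energy:
E_7 = -13.6057 / 7² = -0.27767 eV
E_1 = -13.6057 / 1² = -13.60570 eV
|ΔE| = |E_1 - E_7| = 13.32803 eV

Convert to Joules: E = 13.32803 eV × (1.602177 × 10⁻¹⁹ J/eV) = 2.13539e-18 J

Using E = hf:
f = E/h = 2.13539e-18 J / (6.62607 × 10⁻³⁴ J·s)
f = 3.223e+15 Hz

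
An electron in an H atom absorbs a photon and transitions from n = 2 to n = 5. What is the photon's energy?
2.85720 eV

The energy levels of a hydrogen-like atom are E_n = -13.6057 eV / n².

Energy at n = 2: E_2 = -13.6057 / 2² = -3.40142500 eV
Energy at n = 5: E_5 = -13.6057 / 5² = -0.54422800 eV

The excitation energy is the difference:
ΔE = E_5 - E_2
ΔE = -0.54422800 - (-3.40142500)
ΔE = 2.85720 eV

Since this is positive, energy must be absorbed (photon absorption).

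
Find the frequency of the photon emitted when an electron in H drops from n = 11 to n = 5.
1.04e+14 Hz

First, find the transition energy:
E_11 = -13.6057 / 11² = -0.112444 eV
E_5 = -13.6057 / 5² = -0.544228 eV
|ΔE| = |E_5 - E_11| = 0.431784 eV

Convert to Joules: E = 0.431784 eV × (1.602177 × 10⁻¹⁹ J/eV) = 6.9179e-20 J

Using E = hf:
f = E/h = 6.9179e-20 J / (6.62607 × 10⁻³⁴ J·s)
f = 1.04e+14 Hz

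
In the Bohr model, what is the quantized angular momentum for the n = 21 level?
2.2146e-33 J·s (or 21ℏ)

In the Bohr model, angular momentum is quantized:
L = nℏ

where ℏ = h/(2π) = 1.054572e-34 J·s

For n = 21:
L = 21 × 1.054572e-34 J·s
L = 2.2146e-33 J·s

This can also be written as L = 21ℏ.
The angular momentum is an integer multiple of the reduced Planck constant.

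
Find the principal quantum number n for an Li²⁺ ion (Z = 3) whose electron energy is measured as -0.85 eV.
n = 12

The exact energy levels follow E_n = -13.6057 Z² / n² eV with Z = 3.

The measured value (-0.85 eV) is reported to only 2 significant figures, so we must test candidate n values and see which one matches to that precision.

Candidate energies:
  n = 10:  E = -13.6057 × 3² / 10² = -1.22451 eV
  n = 11:  E = -13.6057 × 3² / 11² = -1.01199 eV
  n = 12:  E = -13.6057 × 3² / 12² = -0.85036 eV  ← matches
  n = 13:  E = -13.6057 × 3² / 13² = -0.72456 eV
  n = 14:  E = -13.6057 × 3² / 14² = -0.62475 eV

Checking against the measurement of -0.85 eV (2 sig figs), only n = 12 agrees:
E_12 = -0.85036 eV, which rounds to -0.85 eV ✓

Therefore n = 12.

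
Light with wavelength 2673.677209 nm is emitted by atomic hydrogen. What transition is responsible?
n = 13 → n = 5

First, find the photon energy from the wavelength (hc = 1239.84 eV·nm):
E = hc/λ = 1239.84 eV·nm / 2673.677209 nm = 0.46372090 eV

The energy levels of hydrogen satisfy E_n = -13.6057 / n² eV, so an emission n_i → n_f releases
ΔE = 13.6057 × (1/n_f² − 1/n_i²) eV.

Setting ΔE equal to the photon energy:
1/n_f² − 1/n_i² = 0.46372090 / 13.6057 = 0.034082840

Since 1/n_i² must be positive, we need 1/n_f² > 0.034082840, i.e. n_f ≤ 5. For each allowed n_f, solve n_i = (1/n_f² − 0.034082840)^(−1/2) and check whether it is a whole number:
  n_f = 1: 1/n_i² = 1.000000000 − 0.034082840 = 0.965917160 → n_i = 1.017  (not an integer) ✗
  n_f = 2: 1/n_i² = 0.250000000 − 0.034082840 = 0.215917160 → n_i = 2.152  (not an integer) ✗
  n_f = 3: 1/n_i² = 0.111111111 − 0.034082840 = 0.077028271 → n_i = 3.603  (not an integer) ✗
  n_f = 4: 1/n_i² = 0.062500000 − 0.034082840 = 0.028417160 → n_i = 5.932  (not an integer) ✗
  n_f = 5: 1/n_i² = 0.040000000 − 0.034082840 = 0.005917160 → n_i = 13.000  → integer, n_i = 13 ✓

Only n_f = 5 gives an integer upper level, n_i = 13.

The transition is from n = 13 to n = 5 (emission).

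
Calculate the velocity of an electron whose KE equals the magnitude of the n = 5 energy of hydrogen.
4.3754e+05 m/s (or 0.145947% of c)

The binding energy at n = 5 for hydrogen is:
E_5 = -13.6057/5² = -0.54422800 eV
|E_5| = 0.54422800 eV

Convert to Joules:
KE = 0.54422800 eV × (1.602177 × 10⁻¹⁹ J/eV) = 8.719496e-20 J

Using KE = ½mv²:
v = √(2·KE/m_e)
v = √(2 × 8.719496e-20 J / 9.10938 × 10⁻³¹ kg)
v = 4.3754e+05 m/s

This is approximately 0.145947% the speed of light.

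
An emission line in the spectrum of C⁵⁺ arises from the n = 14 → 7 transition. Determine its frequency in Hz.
1.81277e+15 Hz

First, find the transition energy:
E_14 = -13.6057 × 6² / 14² = -2.49900612 eV
E_7 = -13.6057 × 6² / 7² = -9.99602449 eV
|ΔE| = |E_7 - E_14| = 7.49701837 eV

Convert to Joules: E = 7.49701837 eV × (1.602177 × 10⁻¹⁹ J/eV) = 1.2011550e-18 J

Using E = hf:
f = E/h = 1.2011550e-18 J / (6.62607 × 10⁻³⁴ J·s)
f = 1.81277e+15 Hz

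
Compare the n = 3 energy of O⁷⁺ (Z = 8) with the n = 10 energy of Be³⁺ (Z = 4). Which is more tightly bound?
O⁷⁺ at n = 3 (E = -96.75164 eV)

Using E_n = -13.6057 Z² / n² eV:

O⁷⁺ (Z = 8) at n = 3:
E = -13.6057 × 8² / 3² = -13.6057 × 64 / 9 = -96.75164444 eV

Be³⁺ (Z = 4) at n = 10:
E = -13.6057 × 4² / 10² = -13.6057 × 16 / 100 = -2.17691200 eV

Since -96.75164444 eV < -2.17691200 eV,
O⁷⁺ at n = 3 is more tightly bound (requires more energy to ionize).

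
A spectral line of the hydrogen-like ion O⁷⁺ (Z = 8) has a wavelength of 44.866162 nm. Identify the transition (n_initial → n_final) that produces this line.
n = 11 → n = 5

First, find the photon energy from the wavelength (hc = 1239.84 eV·nm):
E = hc/λ = 1239.84 eV·nm / 44.866162 nm = 27.634189 eV

The energy levels of O⁷⁺ satisfy E_n = -13.6057 × 8² / n² eV, so an emission n_i → n_f releases
ΔE = 13.6057 × 8² × (1/n_f² − 1/n_i²) eV.

Setting ΔE equal to the photon energy:
1/n_f² − 1/n_i² = 27.634189 / (13.6057 × 8²) = 0.031735538

Since 1/n_i² must be positive, we need 1/n_f² > 0.031735538, i.e. n_f ≤ 5. For each allowed n_f, solve n_i = (1/n_f² − 0.031735538)^(−1/2) and check whether it is a whole number:
  n_f = 1: 1/n_i² = 1.000000000 − 0.031735538 = 0.968264462 → n_i = 1.016  (not an integer) ✗
  n_f = 2: 1/n_i² = 0.250000000 − 0.031735538 = 0.218264462 → n_i = 2.140  (not an integer) ✗
  n_f = 3: 1/n_i² = 0.111111111 − 0.031735538 = 0.079375573 → n_i = 3.549  (not an integer) ✗
  n_f = 4: 1/n_i² = 0.062500000 − 0.031735538 = 0.030764462 → n_i = 5.701  (not an integer) ✗
  n_f = 5: 1/n_i² = 0.040000000 − 0.031735538 = 0.008264462 → n_i = 11.000  → integer, n_i = 11 ✓

Only n_f = 5 gives an integer upper level, n_i = 11.

The transition is from n = 11 to n = 5 (emission).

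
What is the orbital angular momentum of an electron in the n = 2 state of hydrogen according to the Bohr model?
2.11e-34 J·s (or 2ℏ)

In the Bohr model, angular momentum is quantized:
L = nℏ

where ℏ = h/(2π) = 1.0546e-34 J·s

For n = 2:
L = 2 × 1.0546e-34 J·s
L = 2.11e-34 J·s

This can also be written as L = 2ℏ.
The angular momentum is an integer multiple of the reduced Planck constant.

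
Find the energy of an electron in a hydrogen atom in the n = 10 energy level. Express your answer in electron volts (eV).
-0.136 eV

The energy levels of a hydrogen-like atom are given by:
E_n = -13.6057 eV / n²

For n = 10:
E_10 = -13.6057 eV / 10²
E_10 = -13.6057 eV / 100
E_10 = -0.136 eV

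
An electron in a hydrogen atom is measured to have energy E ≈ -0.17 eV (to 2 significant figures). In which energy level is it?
n = 9

The exact energy levels follow E_n = -13.6057 eV / n².

The measured value (-0.17 eV) is reported to only 2 significant figures, so we must test candidate n values and see which one matches to that precision.

Candidate energies:
  n = 7:  E = -13.6057/7² = -0.27767 eV
  n = 8:  E = -13.6057/8² = -0.21259 eV
  n = 9:  E = -13.6057/9² = -0.16797 eV  ← matches
  n = 10:  E = -13.6057/10² = -0.13606 eV
  n = 11:  E = -13.6057/11² = -0.11244 eV

Checking against the measurement of -0.17 eV (2 sig figs), only n = 9 agrees:
E_9 = -0.16797 eV, which rounds to -0.17 eV ✓

Therefore n = 9.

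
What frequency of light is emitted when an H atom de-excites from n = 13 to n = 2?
8.03e+14 Hz

First, find the transition energy:
E_13 = -13.6057 / 13² = -0.08051 eV
E_2 = -13.6057 / 2² = -3.40143 eV
|ΔE| = |E_2 - E_13| = 3.32092 eV

Convert to Joules: E = 3.32092 eV × (1.602177 × 10⁻¹⁹ J/eV) = 5.3207e-19 J

Using E = hf:
f = E/h = 5.3207e-19 J / (6.62607 × 10⁻³⁴ J·s)
f = 8.03e+14 Hz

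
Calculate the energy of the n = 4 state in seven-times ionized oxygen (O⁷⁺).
-54.42 eV

For hydrogen-like ions, the energy levels scale with Z²:
E_n = -13.6057 Z² / n² eV

For O⁷⁺ (Z = 8) at n = 4:
E_4 = -13.6057 × 8² / 4²
E_4 = -13.6057 × 64 / 16
E_4 = -870.7648 / 16
E_4 = -54.42 eV

The energy is 64 times more negative than hydrogen at the same n due to the stronger nuclear charge.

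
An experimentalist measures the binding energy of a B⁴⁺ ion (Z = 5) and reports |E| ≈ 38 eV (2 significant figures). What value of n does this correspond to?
n = 3

The exact energy levels follow E_n = -13.6057 Z² / n² eV with Z = 5.

The measured value (-38 eV) is reported to only 2 significant figures, so we must test candidate n values and see which one matches to that precision.

Candidate energies:
  n = 1:  E = -13.6057 × 5² / 1² = -340.142500 eV
  n = 2:  E = -13.6057 × 5² / 2² = -85.035625 eV
  n = 3:  E = -13.6057 × 5² / 3² = -37.793611 eV  ← matches
  n = 4:  E = -13.6057 × 5² / 4² = -21.258906 eV
  n = 5:  E = -13.6057 × 5² / 5² = -13.605700 eV

Checking against the measurement of -38 eV (2 sig figs), only n = 3 agrees:
E_3 = -37.793611 eV, which rounds to -38 eV ✓

Therefore n = 3.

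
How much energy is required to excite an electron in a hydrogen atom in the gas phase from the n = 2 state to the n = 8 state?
3.1888 eV

The energy levels of a hydrogen-like atom are E_n = -13.6057 eV / n².

Energy at n = 2: E_2 = -13.6057 / 2² = -3.4014250 eV
Energy at n = 8: E_8 = -13.6057 / 8² = -0.2125891 eV

The excitation energy is the difference:
ΔE = E_8 - E_2
ΔE = -0.2125891 - (-3.4014250)
ΔE = 3.1888 eV

Since this is positive, energy must be absorbed (photon absorption).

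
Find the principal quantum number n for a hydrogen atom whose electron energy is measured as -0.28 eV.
n = 7

The exact energy levels follow E_n = -13.6057 eV / n².

The measured value (-0.28 eV) is reported to only 2 significant figures, so we must test candidate n values and see which one matches to that precision.

Candidate energies:
  n = 5:  E = -13.6057/5² = -0.54423 eV
  n = 6:  E = -13.6057/6² = -0.37794 eV
  n = 7:  E = -13.6057/7² = -0.27767 eV  ← matches
  n = 8:  E = -13.6057/8² = -0.21259 eV
  n = 9:  E = -13.6057/9² = -0.16797 eV

Checking against the measurement of -0.28 eV (2 sig figs), only n = 7 agrees:
E_7 = -0.27767 eV, which rounds to -0.28 eV ✓

Therefore n = 7.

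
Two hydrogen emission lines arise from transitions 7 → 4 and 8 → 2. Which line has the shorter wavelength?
8 → 2

Calculate the energy for each transition:

Transition 7 → 4:
ΔE₁ = |E_4 - E_7| = |-13.6057/4² - (-13.6057/7²)|
ΔE₁ = |-0.85035625000 - (-0.27766734694)| = 0.57268890 eV

Transition 8 → 2:
ΔE₂ = |E_2 - E_8| = |-13.6057/2² - (-13.6057/8²)|
ΔE₂ = |-3.40142500000 - (-0.21258906250)| = 3.18883594 eV

Since 3.18883594 eV > 0.57268890 eV, the transition 8 → 2 emits the more energetic photon.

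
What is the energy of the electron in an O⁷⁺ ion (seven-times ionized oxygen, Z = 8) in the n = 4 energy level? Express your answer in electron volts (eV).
-54.422800 eV

The energy levels of a hydrogen-like atom are given by:
E_n = -13.6057 Z² / n² eV  (with Z = 8 for O⁷⁺)

For n = 4:
E_4 = -13.6057 × 8² / 4²
E_4 = -13.6057 × 64 / 16
E_4 = -54.422800 eV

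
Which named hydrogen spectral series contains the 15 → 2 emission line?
Balmer series

The spectral series in hydrogen are named based on the final (lower) energy level:
- Lyman series: n_final = 1 (ultraviolet)
- Balmer series: n_final = 2 (visible/near-UV)
- Paschen series: n_final = 3 (infrared)
- Brackett series: n_final = 4 (infrared)
- Pfund series: n_final = 5 (far infrared)

Since this transition ends at n = 2, it belongs to the Balmer series.

For reference, this 15 → 2 line has photon energy
ΔE = 13.6057 eV × (1/2² - 1/15²) = 3.340955222 eV,
corresponding to wavelength λ = hc/ΔE = 1239.84 eV·nm / 3.340955222 eV = 371.10345 nm in the visible/near-UV region.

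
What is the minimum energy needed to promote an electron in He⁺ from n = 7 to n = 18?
0.942698 eV

The energy levels of a hydrogen-like atom are E_n = -13.6057 Z² eV / n².

Energy at n = 7: E_7 = -13.6057 × 2² / 7² = -1.110669388 eV
Energy at n = 18: E_18 = -13.6057 × 2² / 18² = -0.167971605 eV

The excitation energy is the difference:
ΔE = E_18 - E_7
ΔE = -0.167971605 - (-1.110669388)
ΔE = 0.942698 eV

Since this is positive, energy must be absorbed (photon absorption).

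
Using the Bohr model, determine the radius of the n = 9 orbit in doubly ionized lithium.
1.4288 nm (or 14.2878 Å)

The Bohr radius formula is:
r_n = n² a₀ / Z

where a₀ = 0.0529177 nm is the Bohr radius.

For Li²⁺ (Z = 3) at n = 9:
r_9 = 9² × 0.0529177 nm / 3
r_9 = 81 × 0.0529177 nm / 3
r_9 = 4.28633 nm / 3
r_9 = 1.4288 nm

The electron orbits at approximately 1.4288 nm from the nucleus.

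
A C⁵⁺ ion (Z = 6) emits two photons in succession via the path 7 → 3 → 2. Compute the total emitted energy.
112.455 eV

The energy levels of C⁵⁺ are E_n = -13.6057 × 6² / n² eV.

First transition (7 → 3):
ΔE₁ = |E_3 - E_7|
ΔE₁ = |-54.422800000 - (-9.996024490)| = 44.426776 eV

Second transition (3 → 2):
ΔE₂ = |E_2 - E_3|
ΔE₂ = |-122.451300000 - (-54.422800000)| = 68.028500 eV

Total energy released:
E_total = ΔE₁ + ΔE₂ = 44.426776 + 68.028500 = 112.455 eV

Note: This equals the direct transition 7 → 2: 112.455 eV ✓
Energy is conserved regardless of the path taken.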